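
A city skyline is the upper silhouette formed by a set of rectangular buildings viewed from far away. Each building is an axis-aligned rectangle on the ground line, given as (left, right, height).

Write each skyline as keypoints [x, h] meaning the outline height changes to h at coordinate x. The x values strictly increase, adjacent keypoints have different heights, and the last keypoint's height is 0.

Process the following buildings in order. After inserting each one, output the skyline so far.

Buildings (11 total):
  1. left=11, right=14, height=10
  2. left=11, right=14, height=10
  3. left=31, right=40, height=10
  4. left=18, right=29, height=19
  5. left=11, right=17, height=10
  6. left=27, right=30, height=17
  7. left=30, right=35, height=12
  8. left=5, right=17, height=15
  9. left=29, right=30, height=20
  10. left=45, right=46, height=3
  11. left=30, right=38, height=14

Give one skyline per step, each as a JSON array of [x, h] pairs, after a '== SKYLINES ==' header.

== SKYLINES ==
[[11,10],[14,0]]
[[11,10],[14,0]]
[[11,10],[14,0],[31,10],[40,0]]
[[11,10],[14,0],[18,19],[29,0],[31,10],[40,0]]
[[11,10],[17,0],[18,19],[29,0],[31,10],[40,0]]
[[11,10],[17,0],[18,19],[29,17],[30,0],[31,10],[40,0]]
[[11,10],[17,0],[18,19],[29,17],[30,12],[35,10],[40,0]]
[[5,15],[17,0],[18,19],[29,17],[30,12],[35,10],[40,0]]
[[5,15],[17,0],[18,19],[29,20],[30,12],[35,10],[40,0]]
[[5,15],[17,0],[18,19],[29,20],[30,12],[35,10],[40,0],[45,3],[46,0]]
[[5,15],[17,0],[18,19],[29,20],[30,14],[38,10],[40,0],[45,3],[46,0]]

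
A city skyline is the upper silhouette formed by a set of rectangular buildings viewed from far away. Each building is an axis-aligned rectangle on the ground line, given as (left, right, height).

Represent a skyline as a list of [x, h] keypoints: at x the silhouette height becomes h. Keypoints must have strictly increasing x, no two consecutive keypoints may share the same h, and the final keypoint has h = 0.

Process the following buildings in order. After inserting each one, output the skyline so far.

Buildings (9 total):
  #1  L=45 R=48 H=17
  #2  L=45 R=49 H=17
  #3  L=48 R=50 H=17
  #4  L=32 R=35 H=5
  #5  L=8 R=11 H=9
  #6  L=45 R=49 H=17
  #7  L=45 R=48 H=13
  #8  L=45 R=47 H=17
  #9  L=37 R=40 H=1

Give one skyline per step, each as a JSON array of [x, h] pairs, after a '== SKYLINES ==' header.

== SKYLINES ==
[[45,17],[48,0]]
[[45,17],[49,0]]
[[45,17],[50,0]]
[[32,5],[35,0],[45,17],[50,0]]
[[8,9],[11,0],[32,5],[35,0],[45,17],[50,0]]
[[8,9],[11,0],[32,5],[35,0],[45,17],[50,0]]
[[8,9],[11,0],[32,5],[35,0],[45,17],[50,0]]
[[8,9],[11,0],[32,5],[35,0],[45,17],[50,0]]
[[8,9],[11,0],[32,5],[35,0],[37,1],[40,0],[45,17],[50,0]]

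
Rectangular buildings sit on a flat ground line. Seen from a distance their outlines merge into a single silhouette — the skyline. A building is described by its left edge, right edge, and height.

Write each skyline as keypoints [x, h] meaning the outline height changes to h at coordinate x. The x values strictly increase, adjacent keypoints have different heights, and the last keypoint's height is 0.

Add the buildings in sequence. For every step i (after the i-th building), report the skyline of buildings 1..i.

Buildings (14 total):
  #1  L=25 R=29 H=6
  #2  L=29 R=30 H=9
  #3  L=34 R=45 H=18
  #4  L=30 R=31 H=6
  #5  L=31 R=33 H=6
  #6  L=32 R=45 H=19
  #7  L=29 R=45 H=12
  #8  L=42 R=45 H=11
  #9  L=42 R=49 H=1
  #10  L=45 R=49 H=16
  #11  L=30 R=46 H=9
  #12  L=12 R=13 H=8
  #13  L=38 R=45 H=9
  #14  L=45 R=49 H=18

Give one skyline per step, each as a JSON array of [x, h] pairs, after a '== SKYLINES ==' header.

== SKYLINES ==
[[25,6],[29,0]]
[[25,6],[29,9],[30,0]]
[[25,6],[29,9],[30,0],[34,18],[45,0]]
[[25,6],[29,9],[30,6],[31,0],[34,18],[45,0]]
[[25,6],[29,9],[30,6],[33,0],[34,18],[45,0]]
[[25,6],[29,9],[30,6],[32,19],[45,0]]
[[25,6],[29,12],[32,19],[45,0]]
[[25,6],[29,12],[32,19],[45,0]]
[[25,6],[29,12],[32,19],[45,1],[49,0]]
[[25,6],[29,12],[32,19],[45,16],[49,0]]
[[25,6],[29,12],[32,19],[45,16],[49,0]]
[[12,8],[13,0],[25,6],[29,12],[32,19],[45,16],[49,0]]
[[12,8],[13,0],[25,6],[29,12],[32,19],[45,16],[49,0]]
[[12,8],[13,0],[25,6],[29,12],[32,19],[45,18],[49,0]]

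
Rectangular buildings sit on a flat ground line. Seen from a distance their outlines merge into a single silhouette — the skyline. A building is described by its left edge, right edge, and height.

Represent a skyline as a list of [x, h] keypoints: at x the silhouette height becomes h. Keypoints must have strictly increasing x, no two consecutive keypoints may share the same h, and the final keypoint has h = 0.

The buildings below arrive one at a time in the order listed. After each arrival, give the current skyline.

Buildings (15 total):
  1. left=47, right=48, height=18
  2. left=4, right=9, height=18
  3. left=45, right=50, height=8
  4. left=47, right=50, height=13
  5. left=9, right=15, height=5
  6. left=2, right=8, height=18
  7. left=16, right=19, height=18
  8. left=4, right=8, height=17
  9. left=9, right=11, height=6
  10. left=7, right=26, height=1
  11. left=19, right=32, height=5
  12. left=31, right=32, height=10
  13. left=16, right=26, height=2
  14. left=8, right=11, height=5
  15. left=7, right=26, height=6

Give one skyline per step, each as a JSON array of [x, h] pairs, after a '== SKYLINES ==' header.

== SKYLINES ==
[[47,18],[48,0]]
[[4,18],[9,0],[47,18],[48,0]]
[[4,18],[9,0],[45,8],[47,18],[48,8],[50,0]]
[[4,18],[9,0],[45,8],[47,18],[48,13],[50,0]]
[[4,18],[9,5],[15,0],[45,8],[47,18],[48,13],[50,0]]
[[2,18],[9,5],[15,0],[45,8],[47,18],[48,13],[50,0]]
[[2,18],[9,5],[15,0],[16,18],[19,0],[45,8],[47,18],[48,13],[50,0]]
[[2,18],[9,5],[15,0],[16,18],[19,0],[45,8],[47,18],[48,13],[50,0]]
[[2,18],[9,6],[11,5],[15,0],[16,18],[19,0],[45,8],[47,18],[48,13],[50,0]]
[[2,18],[9,6],[11,5],[15,1],[16,18],[19,1],[26,0],[45,8],[47,18],[48,13],[50,0]]
[[2,18],[9,6],[11,5],[15,1],[16,18],[19,5],[32,0],[45,8],[47,18],[48,13],[50,0]]
[[2,18],[9,6],[11,5],[15,1],[16,18],[19,5],[31,10],[32,0],[45,8],[47,18],[48,13],[50,0]]
[[2,18],[9,6],[11,5],[15,1],[16,18],[19,5],[31,10],[32,0],[45,8],[47,18],[48,13],[50,0]]
[[2,18],[9,6],[11,5],[15,1],[16,18],[19,5],[31,10],[32,0],[45,8],[47,18],[48,13],[50,0]]
[[2,18],[9,6],[16,18],[19,6],[26,5],[31,10],[32,0],[45,8],[47,18],[48,13],[50,0]]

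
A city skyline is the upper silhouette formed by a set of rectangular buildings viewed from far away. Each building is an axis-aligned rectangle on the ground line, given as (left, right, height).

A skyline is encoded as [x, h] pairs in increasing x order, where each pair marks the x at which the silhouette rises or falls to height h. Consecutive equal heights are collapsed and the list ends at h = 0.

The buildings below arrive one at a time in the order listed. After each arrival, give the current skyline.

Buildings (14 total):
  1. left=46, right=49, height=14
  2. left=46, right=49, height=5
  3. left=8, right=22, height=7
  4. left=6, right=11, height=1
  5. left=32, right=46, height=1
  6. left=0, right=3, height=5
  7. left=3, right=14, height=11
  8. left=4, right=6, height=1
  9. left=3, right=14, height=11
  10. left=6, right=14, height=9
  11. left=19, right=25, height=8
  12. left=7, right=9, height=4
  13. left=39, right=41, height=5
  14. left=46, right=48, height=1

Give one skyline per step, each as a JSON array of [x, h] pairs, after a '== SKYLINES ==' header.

== SKYLINES ==
[[46,14],[49,0]]
[[46,14],[49,0]]
[[8,7],[22,0],[46,14],[49,0]]
[[6,1],[8,7],[22,0],[46,14],[49,0]]
[[6,1],[8,7],[22,0],[32,1],[46,14],[49,0]]
[[0,5],[3,0],[6,1],[8,7],[22,0],[32,1],[46,14],[49,0]]
[[0,5],[3,11],[14,7],[22,0],[32,1],[46,14],[49,0]]
[[0,5],[3,11],[14,7],[22,0],[32,1],[46,14],[49,0]]
[[0,5],[3,11],[14,7],[22,0],[32,1],[46,14],[49,0]]
[[0,5],[3,11],[14,7],[22,0],[32,1],[46,14],[49,0]]
[[0,5],[3,11],[14,7],[19,8],[25,0],[32,1],[46,14],[49,0]]
[[0,5],[3,11],[14,7],[19,8],[25,0],[32,1],[46,14],[49,0]]
[[0,5],[3,11],[14,7],[19,8],[25,0],[32,1],[39,5],[41,1],[46,14],[49,0]]
[[0,5],[3,11],[14,7],[19,8],[25,0],[32,1],[39,5],[41,1],[46,14],[49,0]]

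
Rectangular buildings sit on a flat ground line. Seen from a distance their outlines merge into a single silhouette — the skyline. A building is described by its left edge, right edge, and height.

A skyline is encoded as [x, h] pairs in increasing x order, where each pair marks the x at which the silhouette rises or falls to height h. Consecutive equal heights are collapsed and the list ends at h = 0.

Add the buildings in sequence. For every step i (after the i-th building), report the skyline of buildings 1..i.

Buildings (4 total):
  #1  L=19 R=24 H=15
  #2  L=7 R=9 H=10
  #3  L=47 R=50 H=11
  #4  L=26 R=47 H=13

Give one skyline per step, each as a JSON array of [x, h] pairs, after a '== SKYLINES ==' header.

== SKYLINES ==
[[19,15],[24,0]]
[[7,10],[9,0],[19,15],[24,0]]
[[7,10],[9,0],[19,15],[24,0],[47,11],[50,0]]
[[7,10],[9,0],[19,15],[24,0],[26,13],[47,11],[50,0]]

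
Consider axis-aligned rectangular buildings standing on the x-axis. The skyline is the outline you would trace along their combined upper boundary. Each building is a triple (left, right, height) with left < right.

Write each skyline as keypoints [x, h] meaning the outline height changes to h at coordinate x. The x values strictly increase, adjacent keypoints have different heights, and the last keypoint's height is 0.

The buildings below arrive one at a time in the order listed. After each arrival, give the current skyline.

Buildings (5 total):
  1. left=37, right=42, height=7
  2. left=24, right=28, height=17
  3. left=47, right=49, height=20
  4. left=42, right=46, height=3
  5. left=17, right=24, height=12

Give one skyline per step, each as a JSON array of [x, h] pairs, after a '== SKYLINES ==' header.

== SKYLINES ==
[[37,7],[42,0]]
[[24,17],[28,0],[37,7],[42,0]]
[[24,17],[28,0],[37,7],[42,0],[47,20],[49,0]]
[[24,17],[28,0],[37,7],[42,3],[46,0],[47,20],[49,0]]
[[17,12],[24,17],[28,0],[37,7],[42,3],[46,0],[47,20],[49,0]]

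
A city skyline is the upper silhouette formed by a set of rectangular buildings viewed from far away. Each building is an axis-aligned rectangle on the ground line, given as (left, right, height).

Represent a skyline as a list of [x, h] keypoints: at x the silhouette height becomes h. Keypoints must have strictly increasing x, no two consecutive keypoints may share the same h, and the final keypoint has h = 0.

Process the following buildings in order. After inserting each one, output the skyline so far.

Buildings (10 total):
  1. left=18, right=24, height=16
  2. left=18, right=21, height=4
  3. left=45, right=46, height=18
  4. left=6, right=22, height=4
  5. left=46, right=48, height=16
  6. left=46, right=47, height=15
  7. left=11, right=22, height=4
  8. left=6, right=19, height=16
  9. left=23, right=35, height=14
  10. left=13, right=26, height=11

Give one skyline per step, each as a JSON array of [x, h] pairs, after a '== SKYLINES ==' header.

== SKYLINES ==
[[18,16],[24,0]]
[[18,16],[24,0]]
[[18,16],[24,0],[45,18],[46,0]]
[[6,4],[18,16],[24,0],[45,18],[46,0]]
[[6,4],[18,16],[24,0],[45,18],[46,16],[48,0]]
[[6,4],[18,16],[24,0],[45,18],[46,16],[48,0]]
[[6,4],[18,16],[24,0],[45,18],[46,16],[48,0]]
[[6,16],[24,0],[45,18],[46,16],[48,0]]
[[6,16],[24,14],[35,0],[45,18],[46,16],[48,0]]
[[6,16],[24,14],[35,0],[45,18],[46,16],[48,0]]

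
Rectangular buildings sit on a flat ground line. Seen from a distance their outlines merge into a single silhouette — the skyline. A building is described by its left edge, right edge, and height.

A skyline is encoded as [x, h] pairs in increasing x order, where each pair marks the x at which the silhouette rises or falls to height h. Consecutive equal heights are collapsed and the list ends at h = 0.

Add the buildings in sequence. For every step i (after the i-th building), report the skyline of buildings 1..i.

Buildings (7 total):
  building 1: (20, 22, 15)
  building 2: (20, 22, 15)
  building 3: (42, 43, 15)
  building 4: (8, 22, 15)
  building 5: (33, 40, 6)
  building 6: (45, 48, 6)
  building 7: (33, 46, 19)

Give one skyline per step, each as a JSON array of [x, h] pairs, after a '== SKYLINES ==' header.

== SKYLINES ==
[[20,15],[22,0]]
[[20,15],[22,0]]
[[20,15],[22,0],[42,15],[43,0]]
[[8,15],[22,0],[42,15],[43,0]]
[[8,15],[22,0],[33,6],[40,0],[42,15],[43,0]]
[[8,15],[22,0],[33,6],[40,0],[42,15],[43,0],[45,6],[48,0]]
[[8,15],[22,0],[33,19],[46,6],[48,0]]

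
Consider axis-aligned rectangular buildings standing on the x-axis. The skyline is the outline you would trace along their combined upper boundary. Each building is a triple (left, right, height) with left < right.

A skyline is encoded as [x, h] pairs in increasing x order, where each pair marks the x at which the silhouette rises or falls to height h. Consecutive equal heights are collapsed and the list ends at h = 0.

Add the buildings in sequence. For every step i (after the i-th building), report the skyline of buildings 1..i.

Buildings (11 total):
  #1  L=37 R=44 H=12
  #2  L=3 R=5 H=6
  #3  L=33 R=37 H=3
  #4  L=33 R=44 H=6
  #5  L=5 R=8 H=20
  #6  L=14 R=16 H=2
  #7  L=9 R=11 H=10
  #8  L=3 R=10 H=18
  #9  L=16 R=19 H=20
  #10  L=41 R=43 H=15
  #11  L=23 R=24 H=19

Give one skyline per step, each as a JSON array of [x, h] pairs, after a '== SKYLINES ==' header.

== SKYLINES ==
[[37,12],[44,0]]
[[3,6],[5,0],[37,12],[44,0]]
[[3,6],[5,0],[33,3],[37,12],[44,0]]
[[3,6],[5,0],[33,6],[37,12],[44,0]]
[[3,6],[5,20],[8,0],[33,6],[37,12],[44,0]]
[[3,6],[5,20],[8,0],[14,2],[16,0],[33,6],[37,12],[44,0]]
[[3,6],[5,20],[8,0],[9,10],[11,0],[14,2],[16,0],[33,6],[37,12],[44,0]]
[[3,18],[5,20],[8,18],[10,10],[11,0],[14,2],[16,0],[33,6],[37,12],[44,0]]
[[3,18],[5,20],[8,18],[10,10],[11,0],[14,2],[16,20],[19,0],[33,6],[37,12],[44,0]]
[[3,18],[5,20],[8,18],[10,10],[11,0],[14,2],[16,20],[19,0],[33,6],[37,12],[41,15],[43,12],[44,0]]
[[3,18],[5,20],[8,18],[10,10],[11,0],[14,2],[16,20],[19,0],[23,19],[24,0],[33,6],[37,12],[41,15],[43,12],[44,0]]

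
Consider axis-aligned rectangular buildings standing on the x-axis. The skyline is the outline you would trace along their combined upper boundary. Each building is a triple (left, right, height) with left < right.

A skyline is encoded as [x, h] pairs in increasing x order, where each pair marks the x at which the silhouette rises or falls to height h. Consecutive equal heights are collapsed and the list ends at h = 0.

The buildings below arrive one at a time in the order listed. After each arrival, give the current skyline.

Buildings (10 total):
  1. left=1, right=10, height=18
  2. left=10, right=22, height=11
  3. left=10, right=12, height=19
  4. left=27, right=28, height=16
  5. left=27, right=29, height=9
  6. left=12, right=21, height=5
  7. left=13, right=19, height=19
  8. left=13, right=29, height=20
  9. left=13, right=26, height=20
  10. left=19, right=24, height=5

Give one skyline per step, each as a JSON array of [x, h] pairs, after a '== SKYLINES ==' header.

== SKYLINES ==
[[1,18],[10,0]]
[[1,18],[10,11],[22,0]]
[[1,18],[10,19],[12,11],[22,0]]
[[1,18],[10,19],[12,11],[22,0],[27,16],[28,0]]
[[1,18],[10,19],[12,11],[22,0],[27,16],[28,9],[29,0]]
[[1,18],[10,19],[12,11],[22,0],[27,16],[28,9],[29,0]]
[[1,18],[10,19],[12,11],[13,19],[19,11],[22,0],[27,16],[28,9],[29,0]]
[[1,18],[10,19],[12,11],[13,20],[29,0]]
[[1,18],[10,19],[12,11],[13,20],[29,0]]
[[1,18],[10,19],[12,11],[13,20],[29,0]]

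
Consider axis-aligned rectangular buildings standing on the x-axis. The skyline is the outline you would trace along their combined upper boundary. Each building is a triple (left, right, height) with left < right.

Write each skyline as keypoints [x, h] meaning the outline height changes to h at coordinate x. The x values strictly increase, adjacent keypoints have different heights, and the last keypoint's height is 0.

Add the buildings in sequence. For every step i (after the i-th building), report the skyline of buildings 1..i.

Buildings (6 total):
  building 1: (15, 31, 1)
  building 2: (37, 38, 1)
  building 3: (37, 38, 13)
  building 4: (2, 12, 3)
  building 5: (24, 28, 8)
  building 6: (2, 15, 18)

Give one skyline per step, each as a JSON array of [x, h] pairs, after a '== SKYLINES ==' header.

== SKYLINES ==
[[15,1],[31,0]]
[[15,1],[31,0],[37,1],[38,0]]
[[15,1],[31,0],[37,13],[38,0]]
[[2,3],[12,0],[15,1],[31,0],[37,13],[38,0]]
[[2,3],[12,0],[15,1],[24,8],[28,1],[31,0],[37,13],[38,0]]
[[2,18],[15,1],[24,8],[28,1],[31,0],[37,13],[38,0]]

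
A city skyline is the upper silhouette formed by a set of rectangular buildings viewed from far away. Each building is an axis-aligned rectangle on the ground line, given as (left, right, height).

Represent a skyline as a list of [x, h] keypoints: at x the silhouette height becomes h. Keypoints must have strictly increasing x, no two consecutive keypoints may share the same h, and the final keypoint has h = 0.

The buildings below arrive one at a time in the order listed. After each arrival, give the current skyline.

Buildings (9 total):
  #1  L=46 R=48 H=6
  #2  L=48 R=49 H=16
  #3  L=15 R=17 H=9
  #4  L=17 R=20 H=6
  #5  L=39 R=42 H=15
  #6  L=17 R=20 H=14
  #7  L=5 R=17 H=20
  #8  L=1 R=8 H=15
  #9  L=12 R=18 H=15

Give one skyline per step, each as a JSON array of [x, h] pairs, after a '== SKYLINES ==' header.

== SKYLINES ==
[[46,6],[48,0]]
[[46,6],[48,16],[49,0]]
[[15,9],[17,0],[46,6],[48,16],[49,0]]
[[15,9],[17,6],[20,0],[46,6],[48,16],[49,0]]
[[15,9],[17,6],[20,0],[39,15],[42,0],[46,6],[48,16],[49,0]]
[[15,9],[17,14],[20,0],[39,15],[42,0],[46,6],[48,16],[49,0]]
[[5,20],[17,14],[20,0],[39,15],[42,0],[46,6],[48,16],[49,0]]
[[1,15],[5,20],[17,14],[20,0],[39,15],[42,0],[46,6],[48,16],[49,0]]
[[1,15],[5,20],[17,15],[18,14],[20,0],[39,15],[42,0],[46,6],[48,16],[49,0]]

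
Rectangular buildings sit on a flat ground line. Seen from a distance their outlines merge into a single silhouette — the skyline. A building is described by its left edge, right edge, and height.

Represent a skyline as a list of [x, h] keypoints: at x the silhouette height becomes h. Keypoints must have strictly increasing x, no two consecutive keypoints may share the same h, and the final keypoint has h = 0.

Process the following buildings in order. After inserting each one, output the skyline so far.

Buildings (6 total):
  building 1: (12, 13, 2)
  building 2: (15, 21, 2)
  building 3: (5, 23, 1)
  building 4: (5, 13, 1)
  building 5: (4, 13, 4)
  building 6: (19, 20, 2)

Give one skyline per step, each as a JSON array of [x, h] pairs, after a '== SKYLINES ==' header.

== SKYLINES ==
[[12,2],[13,0]]
[[12,2],[13,0],[15,2],[21,0]]
[[5,1],[12,2],[13,1],[15,2],[21,1],[23,0]]
[[5,1],[12,2],[13,1],[15,2],[21,1],[23,0]]
[[4,4],[13,1],[15,2],[21,1],[23,0]]
[[4,4],[13,1],[15,2],[21,1],[23,0]]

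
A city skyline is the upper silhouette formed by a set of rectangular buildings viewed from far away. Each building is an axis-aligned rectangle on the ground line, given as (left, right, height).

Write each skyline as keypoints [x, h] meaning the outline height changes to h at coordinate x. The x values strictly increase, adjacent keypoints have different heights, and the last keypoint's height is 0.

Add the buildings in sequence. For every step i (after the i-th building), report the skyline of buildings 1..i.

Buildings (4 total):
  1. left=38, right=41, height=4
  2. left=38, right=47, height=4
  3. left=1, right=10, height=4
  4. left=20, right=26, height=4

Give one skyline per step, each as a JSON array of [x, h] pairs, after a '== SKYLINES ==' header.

== SKYLINES ==
[[38,4],[41,0]]
[[38,4],[47,0]]
[[1,4],[10,0],[38,4],[47,0]]
[[1,4],[10,0],[20,4],[26,0],[38,4],[47,0]]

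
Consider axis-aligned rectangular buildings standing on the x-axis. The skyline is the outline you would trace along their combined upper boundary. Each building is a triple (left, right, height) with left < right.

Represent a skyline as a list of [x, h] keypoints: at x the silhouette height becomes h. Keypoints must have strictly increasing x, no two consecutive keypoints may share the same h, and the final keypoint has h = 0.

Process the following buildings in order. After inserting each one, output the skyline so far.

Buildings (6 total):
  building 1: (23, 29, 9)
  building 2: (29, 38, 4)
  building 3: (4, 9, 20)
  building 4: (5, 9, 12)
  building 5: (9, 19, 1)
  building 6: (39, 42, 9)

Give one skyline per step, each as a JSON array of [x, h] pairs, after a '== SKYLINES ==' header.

== SKYLINES ==
[[23,9],[29,0]]
[[23,9],[29,4],[38,0]]
[[4,20],[9,0],[23,9],[29,4],[38,0]]
[[4,20],[9,0],[23,9],[29,4],[38,0]]
[[4,20],[9,1],[19,0],[23,9],[29,4],[38,0]]
[[4,20],[9,1],[19,0],[23,9],[29,4],[38,0],[39,9],[42,0]]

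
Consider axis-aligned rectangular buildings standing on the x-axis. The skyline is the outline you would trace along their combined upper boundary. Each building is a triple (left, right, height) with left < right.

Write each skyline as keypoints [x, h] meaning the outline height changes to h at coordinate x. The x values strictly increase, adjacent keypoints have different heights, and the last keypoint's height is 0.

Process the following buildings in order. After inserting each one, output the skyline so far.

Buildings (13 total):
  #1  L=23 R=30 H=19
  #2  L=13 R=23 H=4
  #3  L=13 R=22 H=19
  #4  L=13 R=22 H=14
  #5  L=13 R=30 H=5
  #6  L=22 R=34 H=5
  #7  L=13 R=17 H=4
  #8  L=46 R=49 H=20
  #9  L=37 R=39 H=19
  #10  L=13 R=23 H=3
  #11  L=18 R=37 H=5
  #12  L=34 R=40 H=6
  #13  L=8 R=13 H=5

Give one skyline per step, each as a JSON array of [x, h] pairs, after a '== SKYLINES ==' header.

== SKYLINES ==
[[23,19],[30,0]]
[[13,4],[23,19],[30,0]]
[[13,19],[22,4],[23,19],[30,0]]
[[13,19],[22,4],[23,19],[30,0]]
[[13,19],[22,5],[23,19],[30,0]]
[[13,19],[22,5],[23,19],[30,5],[34,0]]
[[13,19],[22,5],[23,19],[30,5],[34,0]]
[[13,19],[22,5],[23,19],[30,5],[34,0],[46,20],[49,0]]
[[13,19],[22,5],[23,19],[30,5],[34,0],[37,19],[39,0],[46,20],[49,0]]
[[13,19],[22,5],[23,19],[30,5],[34,0],[37,19],[39,0],[46,20],[49,0]]
[[13,19],[22,5],[23,19],[30,5],[37,19],[39,0],[46,20],[49,0]]
[[13,19],[22,5],[23,19],[30,5],[34,6],[37,19],[39,6],[40,0],[46,20],[49,0]]
[[8,5],[13,19],[22,5],[23,19],[30,5],[34,6],[37,19],[39,6],[40,0],[46,20],[49,0]]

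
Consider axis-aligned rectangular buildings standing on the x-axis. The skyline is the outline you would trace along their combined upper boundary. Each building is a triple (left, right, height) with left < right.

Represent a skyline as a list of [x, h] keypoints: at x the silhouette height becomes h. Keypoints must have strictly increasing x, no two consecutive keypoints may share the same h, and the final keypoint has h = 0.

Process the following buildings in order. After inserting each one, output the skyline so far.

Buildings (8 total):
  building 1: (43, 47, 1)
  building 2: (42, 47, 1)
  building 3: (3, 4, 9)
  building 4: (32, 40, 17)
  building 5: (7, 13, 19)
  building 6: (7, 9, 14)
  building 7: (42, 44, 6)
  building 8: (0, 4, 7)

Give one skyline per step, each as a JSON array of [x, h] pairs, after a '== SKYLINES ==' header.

== SKYLINES ==
[[43,1],[47,0]]
[[42,1],[47,0]]
[[3,9],[4,0],[42,1],[47,0]]
[[3,9],[4,0],[32,17],[40,0],[42,1],[47,0]]
[[3,9],[4,0],[7,19],[13,0],[32,17],[40,0],[42,1],[47,0]]
[[3,9],[4,0],[7,19],[13,0],[32,17],[40,0],[42,1],[47,0]]
[[3,9],[4,0],[7,19],[13,0],[32,17],[40,0],[42,6],[44,1],[47,0]]
[[0,7],[3,9],[4,0],[7,19],[13,0],[32,17],[40,0],[42,6],[44,1],[47,0]]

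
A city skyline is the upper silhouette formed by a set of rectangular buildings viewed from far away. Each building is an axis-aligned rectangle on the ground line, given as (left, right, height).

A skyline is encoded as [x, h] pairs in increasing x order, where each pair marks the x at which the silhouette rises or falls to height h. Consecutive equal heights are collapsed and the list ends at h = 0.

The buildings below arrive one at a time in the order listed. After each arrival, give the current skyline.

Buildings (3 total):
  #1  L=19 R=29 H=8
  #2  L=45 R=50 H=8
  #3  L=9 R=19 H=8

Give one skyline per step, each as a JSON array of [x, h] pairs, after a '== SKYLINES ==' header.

== SKYLINES ==
[[19,8],[29,0]]
[[19,8],[29,0],[45,8],[50,0]]
[[9,8],[29,0],[45,8],[50,0]]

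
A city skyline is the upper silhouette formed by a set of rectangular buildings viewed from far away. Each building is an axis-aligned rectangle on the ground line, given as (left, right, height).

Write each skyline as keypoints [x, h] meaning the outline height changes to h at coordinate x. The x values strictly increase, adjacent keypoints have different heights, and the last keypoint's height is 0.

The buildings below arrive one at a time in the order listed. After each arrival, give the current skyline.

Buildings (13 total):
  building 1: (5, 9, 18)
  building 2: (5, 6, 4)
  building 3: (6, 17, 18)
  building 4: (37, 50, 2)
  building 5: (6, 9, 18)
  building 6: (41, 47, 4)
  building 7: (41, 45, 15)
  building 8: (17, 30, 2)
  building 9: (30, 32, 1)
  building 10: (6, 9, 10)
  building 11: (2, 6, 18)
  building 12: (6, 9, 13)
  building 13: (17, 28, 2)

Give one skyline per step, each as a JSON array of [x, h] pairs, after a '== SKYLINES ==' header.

== SKYLINES ==
[[5,18],[9,0]]
[[5,18],[9,0]]
[[5,18],[17,0]]
[[5,18],[17,0],[37,2],[50,0]]
[[5,18],[17,0],[37,2],[50,0]]
[[5,18],[17,0],[37,2],[41,4],[47,2],[50,0]]
[[5,18],[17,0],[37,2],[41,15],[45,4],[47,2],[50,0]]
[[5,18],[17,2],[30,0],[37,2],[41,15],[45,4],[47,2],[50,0]]
[[5,18],[17,2],[30,1],[32,0],[37,2],[41,15],[45,4],[47,2],[50,0]]
[[5,18],[17,2],[30,1],[32,0],[37,2],[41,15],[45,4],[47,2],[50,0]]
[[2,18],[17,2],[30,1],[32,0],[37,2],[41,15],[45,4],[47,2],[50,0]]
[[2,18],[17,2],[30,1],[32,0],[37,2],[41,15],[45,4],[47,2],[50,0]]
[[2,18],[17,2],[30,1],[32,0],[37,2],[41,15],[45,4],[47,2],[50,0]]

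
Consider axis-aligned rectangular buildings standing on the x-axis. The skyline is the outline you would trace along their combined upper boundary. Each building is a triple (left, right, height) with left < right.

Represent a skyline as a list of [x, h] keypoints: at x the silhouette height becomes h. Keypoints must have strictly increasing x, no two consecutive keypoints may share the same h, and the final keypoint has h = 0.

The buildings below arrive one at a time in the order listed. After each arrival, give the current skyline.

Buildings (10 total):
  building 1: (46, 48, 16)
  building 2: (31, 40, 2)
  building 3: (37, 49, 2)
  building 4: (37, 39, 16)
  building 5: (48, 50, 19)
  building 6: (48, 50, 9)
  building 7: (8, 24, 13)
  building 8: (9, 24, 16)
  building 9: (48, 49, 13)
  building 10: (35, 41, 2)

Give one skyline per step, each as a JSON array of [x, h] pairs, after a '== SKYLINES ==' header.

== SKYLINES ==
[[46,16],[48,0]]
[[31,2],[40,0],[46,16],[48,0]]
[[31,2],[46,16],[48,2],[49,0]]
[[31,2],[37,16],[39,2],[46,16],[48,2],[49,0]]
[[31,2],[37,16],[39,2],[46,16],[48,19],[50,0]]
[[31,2],[37,16],[39,2],[46,16],[48,19],[50,0]]
[[8,13],[24,0],[31,2],[37,16],[39,2],[46,16],[48,19],[50,0]]
[[8,13],[9,16],[24,0],[31,2],[37,16],[39,2],[46,16],[48,19],[50,0]]
[[8,13],[9,16],[24,0],[31,2],[37,16],[39,2],[46,16],[48,19],[50,0]]
[[8,13],[9,16],[24,0],[31,2],[37,16],[39,2],[46,16],[48,19],[50,0]]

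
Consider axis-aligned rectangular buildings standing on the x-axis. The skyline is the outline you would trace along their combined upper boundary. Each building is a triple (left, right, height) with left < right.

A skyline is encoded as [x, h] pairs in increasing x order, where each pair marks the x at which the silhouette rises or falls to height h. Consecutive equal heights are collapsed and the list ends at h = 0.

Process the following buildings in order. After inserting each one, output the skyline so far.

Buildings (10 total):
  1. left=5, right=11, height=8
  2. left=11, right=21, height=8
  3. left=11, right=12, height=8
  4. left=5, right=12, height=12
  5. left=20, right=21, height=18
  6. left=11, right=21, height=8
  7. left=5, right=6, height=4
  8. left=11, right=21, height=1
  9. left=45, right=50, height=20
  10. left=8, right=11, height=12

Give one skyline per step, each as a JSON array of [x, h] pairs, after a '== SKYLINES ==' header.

== SKYLINES ==
[[5,8],[11,0]]
[[5,8],[21,0]]
[[5,8],[21,0]]
[[5,12],[12,8],[21,0]]
[[5,12],[12,8],[20,18],[21,0]]
[[5,12],[12,8],[20,18],[21,0]]
[[5,12],[12,8],[20,18],[21,0]]
[[5,12],[12,8],[20,18],[21,0]]
[[5,12],[12,8],[20,18],[21,0],[45,20],[50,0]]
[[5,12],[12,8],[20,18],[21,0],[45,20],[50,0]]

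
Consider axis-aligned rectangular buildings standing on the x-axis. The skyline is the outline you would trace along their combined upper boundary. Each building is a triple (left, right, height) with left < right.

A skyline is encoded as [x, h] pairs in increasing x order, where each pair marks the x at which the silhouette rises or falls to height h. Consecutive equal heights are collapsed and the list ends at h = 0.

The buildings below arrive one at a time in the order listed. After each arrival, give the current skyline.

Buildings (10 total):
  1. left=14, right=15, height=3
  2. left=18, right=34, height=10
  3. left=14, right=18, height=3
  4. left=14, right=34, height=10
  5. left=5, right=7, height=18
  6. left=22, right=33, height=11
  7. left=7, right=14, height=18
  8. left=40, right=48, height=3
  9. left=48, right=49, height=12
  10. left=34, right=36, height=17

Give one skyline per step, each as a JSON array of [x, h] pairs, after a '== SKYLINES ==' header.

== SKYLINES ==
[[14,3],[15,0]]
[[14,3],[15,0],[18,10],[34,0]]
[[14,3],[18,10],[34,0]]
[[14,10],[34,0]]
[[5,18],[7,0],[14,10],[34,0]]
[[5,18],[7,0],[14,10],[22,11],[33,10],[34,0]]
[[5,18],[14,10],[22,11],[33,10],[34,0]]
[[5,18],[14,10],[22,11],[33,10],[34,0],[40,3],[48,0]]
[[5,18],[14,10],[22,11],[33,10],[34,0],[40,3],[48,12],[49,0]]
[[5,18],[14,10],[22,11],[33,10],[34,17],[36,0],[40,3],[48,12],[49,0]]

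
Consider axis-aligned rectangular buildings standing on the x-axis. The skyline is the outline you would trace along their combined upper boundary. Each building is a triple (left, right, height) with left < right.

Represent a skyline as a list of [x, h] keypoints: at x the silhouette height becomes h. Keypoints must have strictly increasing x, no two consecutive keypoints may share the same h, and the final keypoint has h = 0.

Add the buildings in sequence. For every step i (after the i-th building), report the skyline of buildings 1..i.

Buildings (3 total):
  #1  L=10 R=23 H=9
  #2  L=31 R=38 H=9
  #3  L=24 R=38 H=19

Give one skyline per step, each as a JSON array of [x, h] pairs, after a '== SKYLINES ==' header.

== SKYLINES ==
[[10,9],[23,0]]
[[10,9],[23,0],[31,9],[38,0]]
[[10,9],[23,0],[24,19],[38,0]]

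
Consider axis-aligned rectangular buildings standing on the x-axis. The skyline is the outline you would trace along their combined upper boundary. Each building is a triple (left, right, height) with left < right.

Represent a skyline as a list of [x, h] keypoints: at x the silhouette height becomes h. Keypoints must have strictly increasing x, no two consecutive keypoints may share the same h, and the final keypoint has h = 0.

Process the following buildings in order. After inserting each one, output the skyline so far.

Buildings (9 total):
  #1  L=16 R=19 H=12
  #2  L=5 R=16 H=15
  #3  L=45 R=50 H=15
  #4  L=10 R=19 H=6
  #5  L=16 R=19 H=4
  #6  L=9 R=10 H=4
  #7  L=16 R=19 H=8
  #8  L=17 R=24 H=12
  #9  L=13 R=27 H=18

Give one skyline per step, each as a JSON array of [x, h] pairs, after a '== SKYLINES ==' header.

== SKYLINES ==
[[16,12],[19,0]]
[[5,15],[16,12],[19,0]]
[[5,15],[16,12],[19,0],[45,15],[50,0]]
[[5,15],[16,12],[19,0],[45,15],[50,0]]
[[5,15],[16,12],[19,0],[45,15],[50,0]]
[[5,15],[16,12],[19,0],[45,15],[50,0]]
[[5,15],[16,12],[19,0],[45,15],[50,0]]
[[5,15],[16,12],[24,0],[45,15],[50,0]]
[[5,15],[13,18],[27,0],[45,15],[50,0]]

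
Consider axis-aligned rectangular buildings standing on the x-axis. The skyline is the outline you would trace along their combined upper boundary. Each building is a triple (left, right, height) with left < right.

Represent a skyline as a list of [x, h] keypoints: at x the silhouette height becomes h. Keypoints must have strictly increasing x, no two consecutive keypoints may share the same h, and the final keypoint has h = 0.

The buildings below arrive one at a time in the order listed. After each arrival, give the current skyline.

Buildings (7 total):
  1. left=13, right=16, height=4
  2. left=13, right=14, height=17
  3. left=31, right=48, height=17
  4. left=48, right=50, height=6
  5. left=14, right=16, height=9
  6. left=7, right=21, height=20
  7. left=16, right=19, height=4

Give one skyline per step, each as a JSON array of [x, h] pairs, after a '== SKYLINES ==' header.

== SKYLINES ==
[[13,4],[16,0]]
[[13,17],[14,4],[16,0]]
[[13,17],[14,4],[16,0],[31,17],[48,0]]
[[13,17],[14,4],[16,0],[31,17],[48,6],[50,0]]
[[13,17],[14,9],[16,0],[31,17],[48,6],[50,0]]
[[7,20],[21,0],[31,17],[48,6],[50,0]]
[[7,20],[21,0],[31,17],[48,6],[50,0]]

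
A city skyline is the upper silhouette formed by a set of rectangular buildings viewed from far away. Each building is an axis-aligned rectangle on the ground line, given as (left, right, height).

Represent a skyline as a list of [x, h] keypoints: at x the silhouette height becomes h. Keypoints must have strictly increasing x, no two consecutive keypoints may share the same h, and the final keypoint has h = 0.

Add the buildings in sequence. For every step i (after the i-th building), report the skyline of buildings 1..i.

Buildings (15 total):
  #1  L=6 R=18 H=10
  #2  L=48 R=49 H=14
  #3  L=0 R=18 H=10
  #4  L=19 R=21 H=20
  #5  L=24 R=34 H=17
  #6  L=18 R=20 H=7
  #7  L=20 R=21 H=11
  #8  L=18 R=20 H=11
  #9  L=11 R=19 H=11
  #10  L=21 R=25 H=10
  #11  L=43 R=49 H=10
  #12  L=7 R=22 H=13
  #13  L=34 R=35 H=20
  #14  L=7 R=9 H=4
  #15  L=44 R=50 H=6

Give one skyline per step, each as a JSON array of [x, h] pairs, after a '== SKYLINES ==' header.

== SKYLINES ==
[[6,10],[18,0]]
[[6,10],[18,0],[48,14],[49,0]]
[[0,10],[18,0],[48,14],[49,0]]
[[0,10],[18,0],[19,20],[21,0],[48,14],[49,0]]
[[0,10],[18,0],[19,20],[21,0],[24,17],[34,0],[48,14],[49,0]]
[[0,10],[18,7],[19,20],[21,0],[24,17],[34,0],[48,14],[49,0]]
[[0,10],[18,7],[19,20],[21,0],[24,17],[34,0],[48,14],[49,0]]
[[0,10],[18,11],[19,20],[21,0],[24,17],[34,0],[48,14],[49,0]]
[[0,10],[11,11],[19,20],[21,0],[24,17],[34,0],[48,14],[49,0]]
[[0,10],[11,11],[19,20],[21,10],[24,17],[34,0],[48,14],[49,0]]
[[0,10],[11,11],[19,20],[21,10],[24,17],[34,0],[43,10],[48,14],[49,0]]
[[0,10],[7,13],[19,20],[21,13],[22,10],[24,17],[34,0],[43,10],[48,14],[49,0]]
[[0,10],[7,13],[19,20],[21,13],[22,10],[24,17],[34,20],[35,0],[43,10],[48,14],[49,0]]
[[0,10],[7,13],[19,20],[21,13],[22,10],[24,17],[34,20],[35,0],[43,10],[48,14],[49,0]]
[[0,10],[7,13],[19,20],[21,13],[22,10],[24,17],[34,20],[35,0],[43,10],[48,14],[49,6],[50,0]]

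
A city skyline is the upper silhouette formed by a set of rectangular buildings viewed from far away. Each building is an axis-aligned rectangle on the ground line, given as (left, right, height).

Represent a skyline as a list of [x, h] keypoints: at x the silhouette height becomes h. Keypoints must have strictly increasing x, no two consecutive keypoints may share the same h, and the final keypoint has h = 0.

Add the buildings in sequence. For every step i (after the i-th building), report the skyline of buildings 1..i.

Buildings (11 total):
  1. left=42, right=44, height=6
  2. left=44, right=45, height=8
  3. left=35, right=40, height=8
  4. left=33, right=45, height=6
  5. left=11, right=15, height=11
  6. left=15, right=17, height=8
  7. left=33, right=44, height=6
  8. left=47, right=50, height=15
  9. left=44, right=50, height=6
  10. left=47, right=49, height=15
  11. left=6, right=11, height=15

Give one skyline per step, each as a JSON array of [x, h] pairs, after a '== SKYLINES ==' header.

== SKYLINES ==
[[42,6],[44,0]]
[[42,6],[44,8],[45,0]]
[[35,8],[40,0],[42,6],[44,8],[45,0]]
[[33,6],[35,8],[40,6],[44,8],[45,0]]
[[11,11],[15,0],[33,6],[35,8],[40,6],[44,8],[45,0]]
[[11,11],[15,8],[17,0],[33,6],[35,8],[40,6],[44,8],[45,0]]
[[11,11],[15,8],[17,0],[33,6],[35,8],[40,6],[44,8],[45,0]]
[[11,11],[15,8],[17,0],[33,6],[35,8],[40,6],[44,8],[45,0],[47,15],[50,0]]
[[11,11],[15,8],[17,0],[33,6],[35,8],[40,6],[44,8],[45,6],[47,15],[50,0]]
[[11,11],[15,8],[17,0],[33,6],[35,8],[40,6],[44,8],[45,6],[47,15],[50,0]]
[[6,15],[11,11],[15,8],[17,0],[33,6],[35,8],[40,6],[44,8],[45,6],[47,15],[50,0]]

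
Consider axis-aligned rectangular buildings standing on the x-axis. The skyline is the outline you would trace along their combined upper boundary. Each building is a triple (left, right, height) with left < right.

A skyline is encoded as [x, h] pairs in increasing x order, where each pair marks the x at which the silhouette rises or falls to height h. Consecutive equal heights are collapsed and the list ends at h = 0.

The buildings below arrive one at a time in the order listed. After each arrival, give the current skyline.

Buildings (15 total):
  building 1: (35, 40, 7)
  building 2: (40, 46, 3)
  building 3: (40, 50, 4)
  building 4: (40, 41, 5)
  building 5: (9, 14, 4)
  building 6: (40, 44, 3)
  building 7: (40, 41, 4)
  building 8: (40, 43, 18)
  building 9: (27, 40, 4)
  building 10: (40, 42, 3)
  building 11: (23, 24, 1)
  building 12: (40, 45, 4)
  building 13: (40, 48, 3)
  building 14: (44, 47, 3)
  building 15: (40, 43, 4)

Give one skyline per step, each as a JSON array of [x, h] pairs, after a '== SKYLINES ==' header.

== SKYLINES ==
[[35,7],[40,0]]
[[35,7],[40,3],[46,0]]
[[35,7],[40,4],[50,0]]
[[35,7],[40,5],[41,4],[50,0]]
[[9,4],[14,0],[35,7],[40,5],[41,4],[50,0]]
[[9,4],[14,0],[35,7],[40,5],[41,4],[50,0]]
[[9,4],[14,0],[35,7],[40,5],[41,4],[50,0]]
[[9,4],[14,0],[35,7],[40,18],[43,4],[50,0]]
[[9,4],[14,0],[27,4],[35,7],[40,18],[43,4],[50,0]]
[[9,4],[14,0],[27,4],[35,7],[40,18],[43,4],[50,0]]
[[9,4],[14,0],[23,1],[24,0],[27,4],[35,7],[40,18],[43,4],[50,0]]
[[9,4],[14,0],[23,1],[24,0],[27,4],[35,7],[40,18],[43,4],[50,0]]
[[9,4],[14,0],[23,1],[24,0],[27,4],[35,7],[40,18],[43,4],[50,0]]
[[9,4],[14,0],[23,1],[24,0],[27,4],[35,7],[40,18],[43,4],[50,0]]
[[9,4],[14,0],[23,1],[24,0],[27,4],[35,7],[40,18],[43,4],[50,0]]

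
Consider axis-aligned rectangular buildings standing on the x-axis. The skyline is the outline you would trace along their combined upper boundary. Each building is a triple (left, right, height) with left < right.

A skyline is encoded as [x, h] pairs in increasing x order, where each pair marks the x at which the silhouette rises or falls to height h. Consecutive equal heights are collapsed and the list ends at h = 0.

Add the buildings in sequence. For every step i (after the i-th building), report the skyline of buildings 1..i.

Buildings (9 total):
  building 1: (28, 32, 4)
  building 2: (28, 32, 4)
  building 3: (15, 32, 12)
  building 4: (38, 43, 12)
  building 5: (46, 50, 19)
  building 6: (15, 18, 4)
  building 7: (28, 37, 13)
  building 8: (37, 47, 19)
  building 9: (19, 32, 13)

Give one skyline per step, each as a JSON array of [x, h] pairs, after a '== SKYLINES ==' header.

== SKYLINES ==
[[28,4],[32,0]]
[[28,4],[32,0]]
[[15,12],[32,0]]
[[15,12],[32,0],[38,12],[43,0]]
[[15,12],[32,0],[38,12],[43,0],[46,19],[50,0]]
[[15,12],[32,0],[38,12],[43,0],[46,19],[50,0]]
[[15,12],[28,13],[37,0],[38,12],[43,0],[46,19],[50,0]]
[[15,12],[28,13],[37,19],[50,0]]
[[15,12],[19,13],[37,19],[50,0]]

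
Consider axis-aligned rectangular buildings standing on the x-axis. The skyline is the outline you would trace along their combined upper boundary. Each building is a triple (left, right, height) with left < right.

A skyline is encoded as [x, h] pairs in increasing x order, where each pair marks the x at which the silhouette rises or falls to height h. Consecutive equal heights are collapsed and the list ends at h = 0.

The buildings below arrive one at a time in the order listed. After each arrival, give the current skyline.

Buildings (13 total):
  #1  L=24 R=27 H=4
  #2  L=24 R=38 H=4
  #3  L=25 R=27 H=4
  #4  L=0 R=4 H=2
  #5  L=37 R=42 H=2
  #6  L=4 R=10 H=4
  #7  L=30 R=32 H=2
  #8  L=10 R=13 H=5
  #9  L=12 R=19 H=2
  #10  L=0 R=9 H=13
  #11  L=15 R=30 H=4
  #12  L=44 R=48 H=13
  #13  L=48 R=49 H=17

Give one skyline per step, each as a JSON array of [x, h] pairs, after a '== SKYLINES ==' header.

== SKYLINES ==
[[24,4],[27,0]]
[[24,4],[38,0]]
[[24,4],[38,0]]
[[0,2],[4,0],[24,4],[38,0]]
[[0,2],[4,0],[24,4],[38,2],[42,0]]
[[0,2],[4,4],[10,0],[24,4],[38,2],[42,0]]
[[0,2],[4,4],[10,0],[24,4],[38,2],[42,0]]
[[0,2],[4,4],[10,5],[13,0],[24,4],[38,2],[42,0]]
[[0,2],[4,4],[10,5],[13,2],[19,0],[24,4],[38,2],[42,0]]
[[0,13],[9,4],[10,5],[13,2],[19,0],[24,4],[38,2],[42,0]]
[[0,13],[9,4],[10,5],[13,2],[15,4],[38,2],[42,0]]
[[0,13],[9,4],[10,5],[13,2],[15,4],[38,2],[42,0],[44,13],[48,0]]
[[0,13],[9,4],[10,5],[13,2],[15,4],[38,2],[42,0],[44,13],[48,17],[49,0]]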